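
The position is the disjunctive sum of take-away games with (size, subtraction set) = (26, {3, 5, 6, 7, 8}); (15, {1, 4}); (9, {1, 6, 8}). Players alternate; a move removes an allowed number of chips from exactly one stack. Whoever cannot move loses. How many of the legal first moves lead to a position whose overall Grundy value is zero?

5

Stack A, S = {3, 5, 6, 7, 8}:
n :  0  1  2  3  4  5  6  7  8  9 10 11 12 13 14 15 16 17 18 19 20 21 22 23 24 25 26
G :  0  0  0  1  1  1  2  2  2  3  3  0  0  0  1  1  1  2  2  2  3  3  0  0  0  1  1
G_A(26) = 1.
Stack B, S = {1, 4}:
n :  0  1  2  3  4  5  6  7  8  9 10 11 12 13 14 15
G :  0  1  0  1  2  0  1  0  1  2  0  1  0  1  2  0
G_B(15) = 0.
Stack C, S = {1, 6, 8}:
G(0) = 0
G(1) = mex{0} = 1
G(2) = mex{1} = 0
G(3) = mex{0} = 1
G(4) = mex{1} = 0
G(5) = mex{0} = 1
G(6) = mex{1,0} = 2
G(7) = mex{2,1} = 0
G(8) = mex{0,0,0} = 1
G(9) = mex{1,1,1} = 0
G_C(9) = 0.
Combined Grundy value = 1 ⊕ 0 ⊕ 0 = 1.
A winning move leaves total XOR = 0, i.e. changes one component's Grundy value g to g ⊕ X where X is the current total.
Stack A: need g' = 1⊕1 = 0. Options: 26−3→G=0, 26−5→G=3, 26−6→G=3, 26−7→G=2, 26−8→G=2. Hits: 1.
Stack B: need g' = 0⊕1 = 1. Options: 15−1→G=2, 15−4→G=1. Hits: 1.
Stack C: need g' = 0⊕1 = 1. Options: 9−1→G=1, 9−6→G=1, 9−8→G=1. Hits: 3.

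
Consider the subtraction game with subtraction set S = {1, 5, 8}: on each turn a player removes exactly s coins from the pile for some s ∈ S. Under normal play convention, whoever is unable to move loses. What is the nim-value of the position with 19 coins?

n :  0  1  2  3  4  5  6  7  8  9 10 11 12 13 14 15 16 17 18 19
G :  0  1  0  1  0  1  0  1  2  3  2  3  2  0  1  0  1  0  1  0

0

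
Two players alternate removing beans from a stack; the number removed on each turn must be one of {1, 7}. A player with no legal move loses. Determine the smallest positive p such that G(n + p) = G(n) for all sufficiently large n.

2

n :  0  1  2  3  4  5  6  7  8  9 10 11 12 13 14
G :  0  1  0  1  0  1  0  1  0  1  0  1  0  1  0
G(n+2) = G(n) holds for n = 0,…,6 (a full window of length max(S) = 7), so the sequence is purely periodic with period 2.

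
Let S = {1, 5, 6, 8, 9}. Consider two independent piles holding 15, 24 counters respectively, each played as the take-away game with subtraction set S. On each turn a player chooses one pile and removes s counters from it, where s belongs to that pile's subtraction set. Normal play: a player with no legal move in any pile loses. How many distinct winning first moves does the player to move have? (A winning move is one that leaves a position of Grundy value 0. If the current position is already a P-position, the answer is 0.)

All piles use S = {1, 5, 6, 8, 9}:
n :  0  1  2  3  4  5  6  7  8  9 10 11 12 13 14 15 16 17 18 19 20 21 22 23 24
G :  0  1  0  1  0  1  2  3  2  3  2  3  4  5  0  1  0  1  0  1  2  3  2  3  2
Pile A: G(15) = 1.
Pile B: G(24) = 2.
Combined Grundy value = 1 ⊕ 2 = 3.
A winning move leaves total XOR = 0, i.e. changes one component's Grundy value g to g ⊕ X where X is the current total.
Pile A: need g' = 1⊕3 = 2. Options: 15−1→G=0, 15−5→G=2, 15−6→G=3, 15−8→G=3, 15−9→G=2. Hits: 2.
Pile B: need g' = 2⊕3 = 1. Options: 24−1→G=3, 24−5→G=1, 24−6→G=0, 24−8→G=0, 24−9→G=1. Hits: 2.

4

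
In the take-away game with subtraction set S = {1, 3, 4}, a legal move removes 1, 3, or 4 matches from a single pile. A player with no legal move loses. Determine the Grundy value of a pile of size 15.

n :  0  1  2  3  4  5  6  7  8  9 10 11 12 13 14 15
G :  0  1  0  1  2  3  2  0  1  0  1  2  3  2  0  1

1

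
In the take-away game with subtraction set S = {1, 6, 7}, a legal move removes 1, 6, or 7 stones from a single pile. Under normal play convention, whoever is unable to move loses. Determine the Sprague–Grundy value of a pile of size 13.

1

G(0) = 0
G(1) = mex{0} = 1
G(2) = mex{1} = 0
G(3) = mex{0} = 1
G(4) = mex{1} = 0
G(5) = mex{0} = 1
G(6) = mex{1,0} = 2
G(7) = mex{2,1,0} = 3
G(8) = mex{3,0,1} = 2
G(9) = mex{2,1,0} = 3
G(10) = mex{3,0,1} = 2
G(11) = mex{2,1,0} = 3
G(12) = mex{3,2,1} = 0
G(13) = mex{0,3,2} = 1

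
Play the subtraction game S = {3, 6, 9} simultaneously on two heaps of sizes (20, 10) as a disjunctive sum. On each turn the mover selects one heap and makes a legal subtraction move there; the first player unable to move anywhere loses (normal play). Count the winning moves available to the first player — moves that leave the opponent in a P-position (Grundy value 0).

2

All heaps use S = {3, 6, 9}:
n :  0  1  2  3  4  5  6  7  8  9 10 11 12 13 14 15 16 17 18 19 20
G :  0  0  0  1  1  1  2  2  2  3  3  3  0  0  0  1  1  1  2  2  2
Heap A: G(20) = 2.
Heap B: G(10) = 3.
Combined Grundy value = 2 ⊕ 3 = 1.
A winning move leaves total XOR = 0, i.e. changes one component's Grundy value g to g ⊕ X where X is the current total.
Heap A: need g' = 2⊕1 = 3. Options: 20−3→G=1, 20−6→G=0, 20−9→G=3. Hits: 1.
Heap B: need g' = 3⊕1 = 2. Options: 10−3→G=2, 10−6→G=1, 10−9→G=0. Hits: 1.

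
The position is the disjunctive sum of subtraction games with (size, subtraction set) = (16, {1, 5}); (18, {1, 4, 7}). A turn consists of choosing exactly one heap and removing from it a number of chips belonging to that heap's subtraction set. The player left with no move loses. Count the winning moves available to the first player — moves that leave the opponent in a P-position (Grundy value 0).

Heap A, S = {1, 5}:
n :  0  1  2  3  4  5  6  7  8  9 10 11 12 13 14 15 16
G :  0  1  0  1  0  1  0  1  0  1  0  1  0  1  0  1  0
G_A(16) = 0.
Heap B, S = {1, 4, 7}:
n :  0  1  2  3  4  5  6  7  8  9 10 11 12 13 14 15 16 17 18
G :  0  1  0  1  2  0  1  2  0  1  0  1  2  0  1  2  0  1  0
G_B(18) = 0.
Combined Grundy value = 0 ⊕ 0 = 0.
A winning move leaves total XOR = 0, i.e. changes one component's Grundy value g to g ⊕ X where X is the current total.
Heap A: target g' = 0⊕0 = 0, but every legal move changes the Grundy value (mex property), so 0 moves.
Heap B: target g' = 0⊕0 = 0, but every legal move changes the Grundy value (mex property), so 0 moves.

0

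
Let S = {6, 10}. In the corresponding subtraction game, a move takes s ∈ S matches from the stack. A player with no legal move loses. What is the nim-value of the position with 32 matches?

0

n :  0  1  2  3  4  5  6  7  8  9 10 11 12 13 14 15 16 17 18 19 20 21 22 23 24 25 26 27 28 29 30 31 32
G :  0  0  0  0  0  0  1  1  1  1  1  1  2  2  2  2  0  0  0  0  0  0  1  1  1  1  1  1  2  2  2  2  0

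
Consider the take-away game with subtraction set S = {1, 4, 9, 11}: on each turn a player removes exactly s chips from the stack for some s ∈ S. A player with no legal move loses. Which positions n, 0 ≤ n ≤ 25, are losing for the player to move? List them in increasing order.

G(0) = 0
G(1) = mex{0} = 1
G(2) = mex{1} = 0
G(3) = mex{0} = 1
G(4) = mex{1,0} = 2
G(5) = mex{2,1} = 0
G(6) = mex{0,0} = 1
G(7) = mex{1,1} = 0
G(8) = mex{0,2} = 1
G(9) = mex{1,0,0} = 2
G(10) = mex{2,1,1} = 0
G(11) = mex{0,0,0,0} = 1
G(12) = mex{1,1,1,1} = 0
G(13) = mex{0,2,2,0} = 1
G(14) = mex{1,0,0,1} = 2
G(15) = mex{2,1,1,2} = 0
G(16) = mex{0,0,0,0} = 1
G(17) = mex{1,1,1,1} = 0
G(18) = mex{0,2,2,0} = 1
G(19) = mex{1,0,0,1} = 2
G(20) = mex{2,1,1,2} = 0
G(21) = mex{0,0,0,0} = 1
G(22) = mex{1,1,1,1} = 0
G(23) = mex{0,2,2,0} = 1
G(24) = mex{1,0,0,1} = 2
G(25) = mex{2,1,1,2} = 0
P-positions are exactly the n with G(n) = 0.

0, 2, 5, 7, 10, 12, 15, 17, 20, 22, 25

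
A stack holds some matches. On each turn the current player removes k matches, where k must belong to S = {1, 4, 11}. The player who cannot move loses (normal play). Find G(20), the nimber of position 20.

G(0) = 0
G(1) = mex{0} = 1
G(2) = mex{1} = 0
G(3) = mex{0} = 1
G(4) = mex{1,0} = 2
G(5) = mex{2,1} = 0
G(6) = mex{0,0} = 1
G(7) = mex{1,1} = 0
G(8) = mex{0,2} = 1
G(9) = mex{1,0} = 2
G(10) = mex{2,1} = 0
G(11) = mex{0,0,0} = 1
G(12) = mex{1,1,1} = 0
G(13) = mex{0,2,0} = 1
G(14) = mex{1,0,1} = 2
G(15) = mex{2,1,2} = 0
G(16) = mex{0,0,0} = 1
G(17) = mex{1,1,1} = 0
G(18) = mex{0,2,0} = 1
G(19) = mex{1,0,1} = 2
G(20) = mex{2,1,2} = 0

0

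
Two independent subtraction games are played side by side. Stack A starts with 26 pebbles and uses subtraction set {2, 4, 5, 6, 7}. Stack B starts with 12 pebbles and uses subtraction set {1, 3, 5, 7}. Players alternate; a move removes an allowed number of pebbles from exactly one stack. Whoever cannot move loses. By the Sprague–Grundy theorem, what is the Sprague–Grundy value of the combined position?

Stack A, S = {2, 4, 5, 6, 7}:
n :  0  1  2  3  4  5  6  7  8  9 10 11 12 13 14 15 16 17 18 19 20 21 22 23 24 25 26
G :  0  0  1  1  2  2  3  3  4  0  0  1  1  2  2  3  3  4  0  0  1  1  2  2  3  3  4
G_A(26) = 4.
Stack B, S = {1, 3, 5, 7}:
G(0) = 0
G(1) = mex{0} = 1
G(2) = mex{1} = 0
G(3) = mex{0,0} = 1
G(4) = mex{1,1} = 0
G(5) = mex{0,0,0} = 1
G(6) = mex{1,1,1} = 0
G(7) = mex{0,0,0,0} = 1
G(8) = mex{1,1,1,1} = 0
G(9) = mex{0,0,0,0} = 1
G(10) = mex{1,1,1,1} = 0
G(11) = mex{0,0,0,0} = 1
G(12) = mex{1,1,1,1} = 0
G_B(12) = 0.
Combined Grundy value = 4 ⊕ 0 = 4.

4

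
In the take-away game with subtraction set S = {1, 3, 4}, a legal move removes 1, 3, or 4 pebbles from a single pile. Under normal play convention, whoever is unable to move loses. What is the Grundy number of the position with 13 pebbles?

2

n :  0  1  2  3  4  5  6  7  8  9 10 11 12 13
G :  0  1  0  1  2  3  2  0  1  0  1  2  3  2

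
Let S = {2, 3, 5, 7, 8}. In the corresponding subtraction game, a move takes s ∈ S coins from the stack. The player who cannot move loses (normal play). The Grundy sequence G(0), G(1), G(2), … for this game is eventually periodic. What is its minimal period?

10

n :  0  1  2  3  4  5  6  7  8  9 10 11 12 13 14 15 16 17 18 19 20 21
G :  0  0  1  1  2  2  3  3  4  4  0  0  1  1  2  2  3  3  4  4  0  0
G(n+10) = G(n) holds for n = 0,…,7 (a full window of length max(S) = 8), so the sequence is purely periodic with period 10.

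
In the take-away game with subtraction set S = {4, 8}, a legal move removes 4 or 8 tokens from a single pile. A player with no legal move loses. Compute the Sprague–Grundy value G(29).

1

n :  0  1  2  3  4  5  6  7  8  9 10 11 12 13 14 15 16 17 18 19 20 21 22 23 24 25 26 27 28 29
G :  0  0  0  0  1  1  1  1  2  2  2  2  0  0  0  0  1  1  1  1  2  2  2  2  0  0  0  0  1  1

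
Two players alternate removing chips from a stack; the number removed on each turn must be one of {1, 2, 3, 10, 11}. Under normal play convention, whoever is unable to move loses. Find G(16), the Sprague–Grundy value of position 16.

G(0) = 0
G(1) = mex{0} = 1
G(2) = mex{1,0} = 2
G(3) = mex{2,1,0} = 3
G(4) = mex{3,2,1} = 0
G(5) = mex{0,3,2} = 1
G(6) = mex{1,0,3} = 2
G(7) = mex{2,1,0} = 3
G(8) = mex{3,2,1} = 0
G(9) = mex{0,3,2} = 1
G(10) = mex{1,0,3,0} = 2
G(11) = mex{2,1,0,1,0} = 3
G(12) = mex{3,2,1,2,1} = 0
G(13) = mex{0,3,2,3,2} = 1
G(14) = mex{1,0,3,0,3} = 2
G(15) = mex{2,1,0,1,0} = 3
G(16) = mex{3,2,1,2,1} = 0

0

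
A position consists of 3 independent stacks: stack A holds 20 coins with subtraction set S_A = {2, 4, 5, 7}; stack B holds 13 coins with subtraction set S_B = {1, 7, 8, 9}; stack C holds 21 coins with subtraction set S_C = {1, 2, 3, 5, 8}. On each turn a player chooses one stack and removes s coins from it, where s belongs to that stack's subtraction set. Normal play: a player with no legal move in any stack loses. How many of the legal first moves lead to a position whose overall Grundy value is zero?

Stack A, S = {2, 4, 5, 7}:
n :  0  1  2  3  4  5  6  7  8  9 10 11 12 13 14 15 16 17 18 19 20
G :  0  0  1  1  2  2  3  3  4  0  0  1  1  2  2  3  3  4  0  0  1
G_A(20) = 1.
Stack B, S = {1, 7, 8, 9}:
G(0) = 0
G(1) = mex{0} = 1
G(2) = mex{1} = 0
G(3) = mex{0} = 1
G(4) = mex{1} = 0
G(5) = mex{0} = 1
G(6) = mex{1} = 0
G(7) = mex{0,0} = 1
G(8) = mex{1,1,0} = 2
G(9) = mex{2,0,1,0} = 3
G(10) = mex{3,1,0,1} = 2
G(11) = mex{2,0,1,0} = 3
G(12) = mex{3,1,0,1} = 2
G(13) = mex{2,0,1,0} = 3
G_B(13) = 3.
Stack C, S = {1, 2, 3, 5, 8}:
n :  0  1  2  3  4  5  6  7  8  9 10 11 12 13 14 15 16 17 18 19 20 21
G :  0  1  2  3  0  1  2  3  4  5  0  1  2  3  0  1  2  3  4  5  0  1
G_C(21) = 1.
Combined Grundy value = 1 ⊕ 3 ⊕ 1 = 3.
A winning move leaves total XOR = 0, i.e. changes one component's Grundy value g to g ⊕ X where X is the current total.
Stack A: need g' = 1⊕3 = 2. Options: 20−2→G=0, 20−4→G=3, 20−5→G=3, 20−7→G=2. Hits: 1.
Stack B: need g' = 3⊕3 = 0. Options: 13−1→G=2, 13−7→G=0, 13−8→G=1, 13−9→G=0. Hits: 2.
Stack C: need g' = 1⊕3 = 2. Options: 21−1→G=0, 21−2→G=5, 21−3→G=4, 21−5→G=2, 21−8→G=3. Hits: 1.

4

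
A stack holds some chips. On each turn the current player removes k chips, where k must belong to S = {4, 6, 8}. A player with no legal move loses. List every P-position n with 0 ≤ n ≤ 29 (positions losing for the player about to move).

0, 1, 2, 3, 12, 13, 14, 15, 24, 25, 26, 27

n :  0  1  2  3  4  5  6  7  8  9 10 11 12 13 14 15 16 17 18 19 20 21 22 23 24 25 26 27 28 29
G :  0  0  0  0  1  1  1  1  2  2  2  2  0  0  0  0  1  1  1  1  2  2  2  2  0  0  0  0  1  1
P-positions are exactly the n with G(n) = 0.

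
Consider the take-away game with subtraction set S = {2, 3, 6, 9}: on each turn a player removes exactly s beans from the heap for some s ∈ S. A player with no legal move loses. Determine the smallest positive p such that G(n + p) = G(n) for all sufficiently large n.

12

G(0) = 0
G(1) = mex{} = 0
G(2) = mex{0} = 1
G(3) = mex{0,0} = 1
G(4) = mex{1,0} = 2
G(5) = mex{1,1} = 0
G(6) = mex{2,1,0} = 3
G(7) = mex{0,2,0} = 1
G(8) = mex{3,0,1} = 2
G(9) = mex{1,3,1,0} = 2
G(10) = mex{2,1,2,0} = 3
G(11) = mex{2,2,0,1} = 3
G(12) = mex{3,2,3,1} = 0
G(13) = mex{3,3,1,2} = 0
G(14) = mex{0,3,2,0} = 1
G(15) = mex{0,0,2,3} = 1
G(16) = mex{1,0,3,1} = 2
G(17) = mex{1,1,3,2} = 0
G(18) = mex{2,1,0,2} = 3
G(19) = mex{0,2,0,3} = 1
G(20) = mex{3,0,1,3} = 2
G(21) = mex{1,3,1,0} = 2
G(22) = mex{2,1,2,0} = 3
G(23) = mex{2,2,0,1} = 3
G(24) = mex{3,2,3,1} = 0
G(25) = mex{3,3,1,2} = 0
G(n+12) = G(n) holds for n = 0,…,8 (a full window of length max(S) = 9), so the sequence is purely periodic with period 12.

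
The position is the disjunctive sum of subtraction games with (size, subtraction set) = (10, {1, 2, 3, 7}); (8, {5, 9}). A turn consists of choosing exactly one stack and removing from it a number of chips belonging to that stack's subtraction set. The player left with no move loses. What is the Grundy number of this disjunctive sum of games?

3

Stack A, S = {1, 2, 3, 7}:
G(0) = 0
G(1) = mex{0} = 1
G(2) = mex{1,0} = 2
G(3) = mex{2,1,0} = 3
G(4) = mex{3,2,1} = 0
G(5) = mex{0,3,2} = 1
G(6) = mex{1,0,3} = 2
G(7) = mex{2,1,0,0} = 3
G(8) = mex{3,2,1,1} = 0
G(9) = mex{0,3,2,2} = 1
G(10) = mex{1,0,3,3} = 2
G_A(10) = 2.
Stack B, S = {5, 9}:
G(0) = 0
G(1) = mex{} = 0
G(2) = mex{} = 0
G(3) = mex{} = 0
G(4) = mex{} = 0
G(5) = mex{0} = 1
G(6) = mex{0} = 1
G(7) = mex{0} = 1
G(8) = mex{0} = 1
G_B(8) = 1.
Combined Grundy value = 2 ⊕ 1 = 3.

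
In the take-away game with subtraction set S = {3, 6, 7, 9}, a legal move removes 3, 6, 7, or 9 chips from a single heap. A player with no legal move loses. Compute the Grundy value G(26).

G(0) = 0
G(1) = mex{} = 0
G(2) = mex{} = 0
G(3) = mex{0} = 1
G(4) = mex{0} = 1
G(5) = mex{0} = 1
G(6) = mex{1,0} = 2
G(7) = mex{1,0,0} = 2
G(8) = mex{1,0,0} = 2
G(9) = mex{2,1,0,0} = 3
G(10) = mex{2,1,1,0} = 3
G(11) = mex{2,1,1,0} = 3
G(12) = mex{3,2,1,1} = 0
G(13) = mex{3,2,2,1} = 0
G(14) = mex{3,2,2,1} = 0
G(15) = mex{0,3,2,2} = 1
G(16) = mex{0,3,3,2} = 1
G(17) = mex{0,3,3,2} = 1
G(18) = mex{1,0,3,3} = 2
G(19) = mex{1,0,0,3} = 2
G(20) = mex{1,0,0,3} = 2
G(21) = mex{2,1,0,0} = 3
G(22) = mex{2,1,1,0} = 3
G(23) = mex{2,1,1,0} = 3
G(24) = mex{3,2,1,1} = 0
G(25) = mex{3,2,2,1} = 0
G(26) = mex{3,2,2,1} = 0

0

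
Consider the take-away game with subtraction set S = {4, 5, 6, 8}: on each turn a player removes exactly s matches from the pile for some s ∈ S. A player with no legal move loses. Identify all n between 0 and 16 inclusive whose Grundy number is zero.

n :  0  1  2  3  4  5  6  7  8  9 10 11 12 13 14 15 16
G :  0  0  0  0  1  1  1  1  2  2  2  2  0  0  0  0  1
P-positions are exactly the n with G(n) = 0.

0, 1, 2, 3, 12, 13, 14, 15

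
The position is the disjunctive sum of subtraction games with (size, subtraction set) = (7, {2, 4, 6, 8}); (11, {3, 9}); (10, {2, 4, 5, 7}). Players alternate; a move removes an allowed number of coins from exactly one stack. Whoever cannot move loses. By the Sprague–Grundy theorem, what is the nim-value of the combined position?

Stack A, S = {2, 4, 6, 8}:
G(0) = 0
G(1) = mex{} = 0
G(2) = mex{0} = 1
G(3) = mex{0} = 1
G(4) = mex{1,0} = 2
G(5) = mex{1,0} = 2
G(6) = mex{2,1,0} = 3
G(7) = mex{2,1,0} = 3
G_A(7) = 3.
Stack B, S = {3, 9}:
G(0) = 0
G(1) = mex{} = 0
G(2) = mex{} = 0
G(3) = mex{0} = 1
G(4) = mex{0} = 1
G(5) = mex{0} = 1
G(6) = mex{1} = 0
G(7) = mex{1} = 0
G(8) = mex{1} = 0
G(9) = mex{0,0} = 1
G(10) = mex{0,0} = 1
G(11) = mex{0,0} = 1
G_B(11) = 1.
Stack C, S = {2, 4, 5, 7}:
n :  0  1  2  3  4  5  6  7  8  9 10
G :  0  0  1  1  2  2  3  3  4  0  0
G_C(10) = 0.
Combined Grundy value = 3 ⊕ 1 ⊕ 0 = 2.

2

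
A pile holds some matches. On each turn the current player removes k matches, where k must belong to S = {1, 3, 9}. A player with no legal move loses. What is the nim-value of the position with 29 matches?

n :  0  1  2  3  4  5  6  7  8  9 10 11 12 13 14 15 16 17 18 19 20 21 22 23 24 25 26 27 28 29
G :  0  1  0  1  0  1  0  1  0  1  0  1  0  1  0  1  0  1  0  1  0  1  0  1  0  1  0  1  0  1

1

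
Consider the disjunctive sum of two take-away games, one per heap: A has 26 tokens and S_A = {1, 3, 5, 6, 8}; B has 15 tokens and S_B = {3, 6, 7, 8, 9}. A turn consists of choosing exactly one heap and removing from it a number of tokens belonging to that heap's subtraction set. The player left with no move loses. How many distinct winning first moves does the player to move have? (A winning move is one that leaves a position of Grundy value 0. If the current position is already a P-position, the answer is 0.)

3

Heap A, S = {1, 3, 5, 6, 8}:
G(0) = 0
G(1) = mex{0} = 1
G(2) = mex{1} = 0
G(3) = mex{0,0} = 1
G(4) = mex{1,1} = 0
G(5) = mex{0,0,0} = 1
G(6) = mex{1,1,1,0} = 2
G(7) = mex{2,0,0,1} = 3
G(8) = mex{3,1,1,0,0} = 2
G(9) = mex{2,2,0,1,1} = 3
G(10) = mex{3,3,1,0,0} = 2
G(11) = mex{2,2,2,1,1} = 0
G(12) = mex{0,3,3,2,0} = 1
G(13) = mex{1,2,2,3,1} = 0
G(14) = mex{0,0,3,2,2} = 1
G(15) = mex{1,1,2,3,3} = 0
G(16) = mex{0,0,0,2,2} = 1
G(17) = mex{1,1,1,0,3} = 2
G(18) = mex{2,0,0,1,2} = 3
G(19) = mex{3,1,1,0,0} = 2
G(20) = mex{2,2,0,1,1} = 3
G(21) = mex{3,3,1,0,0} = 2
G(22) = mex{2,2,2,1,1} = 0
G(23) = mex{0,3,3,2,0} = 1
G(24) = mex{1,2,2,3,1} = 0
G(25) = mex{0,0,3,2,2} = 1
G(26) = mex{1,1,2,3,3} = 0
G_A(26) = 0.
Heap B, S = {3, 6, 7, 8, 9}:
n :  0  1  2  3  4  5  6  7  8  9 10 11 12 13 14 15
G :  0  0  0  1  1  1  2  2  2  3  3  3  0  0  0  1
G_B(15) = 1.
Combined Grundy value = 0 ⊕ 1 = 1.
A winning move leaves total XOR = 0, i.e. changes one component's Grundy value g to g ⊕ X where X is the current total.
Heap A: need g' = 0⊕1 = 1. Options: 26−1→G=1, 26−3→G=1, 26−5→G=2, 26−6→G=3, 26−8→G=3. Hits: 2.
Heap B: need g' = 1⊕1 = 0. Options: 15−3→G=0, 15−6→G=3, 15−7→G=2, 15−8→G=2, 15−9→G=2. Hits: 1.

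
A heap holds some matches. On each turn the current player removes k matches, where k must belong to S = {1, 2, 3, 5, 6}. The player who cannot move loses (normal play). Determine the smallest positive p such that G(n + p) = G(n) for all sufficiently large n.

4

n :  0  1  2  3  4  5  6  7  8  9 10 11 12 13 14
G :  0  1  2  3  0  1  2  3  0  1  2  3  0  1  2
G(n+4) = G(n) holds for n = 0,…,5 (a full window of length max(S) = 6), so the sequence is purely periodic with period 4.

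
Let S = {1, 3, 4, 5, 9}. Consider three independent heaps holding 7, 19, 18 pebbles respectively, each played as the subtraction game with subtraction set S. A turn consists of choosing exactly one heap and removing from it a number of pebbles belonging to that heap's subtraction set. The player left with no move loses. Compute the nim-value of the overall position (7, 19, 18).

2

All heaps use S = {1, 3, 4, 5, 9}:
G(0) = 0
G(1) = mex{0} = 1
G(2) = mex{1} = 0
G(3) = mex{0,0} = 1
G(4) = mex{1,1,0} = 2
G(5) = mex{2,0,1,0} = 3
G(6) = mex{3,1,0,1} = 2
G(7) = mex{2,2,1,0} = 3
G(8) = mex{3,3,2,1} = 0
G(9) = mex{0,2,3,2,0} = 1
G(10) = mex{1,3,2,3,1} = 0
G(11) = mex{0,0,3,2,0} = 1
G(12) = mex{1,1,0,3,1} = 2
G(13) = mex{2,0,1,0,2} = 3
G(14) = mex{3,1,0,1,3} = 2
G(15) = mex{2,2,1,0,2} = 3
G(16) = mex{3,3,2,1,3} = 0
G(17) = mex{0,2,3,2,0} = 1
G(18) = mex{1,3,2,3,1} = 0
G(19) = mex{0,0,3,2,0} = 1
Heap A: G(7) = 3.
Heap B: G(19) = 1.
Heap C: G(18) = 0.
Combined Grundy value = 3 ⊕ 1 ⊕ 0 = 2.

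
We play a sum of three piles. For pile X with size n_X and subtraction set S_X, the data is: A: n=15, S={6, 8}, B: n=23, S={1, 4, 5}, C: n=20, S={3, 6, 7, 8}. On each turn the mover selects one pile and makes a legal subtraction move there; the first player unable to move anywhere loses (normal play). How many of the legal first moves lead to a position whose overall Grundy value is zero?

Pile A, S = {6, 8}:
n :  0  1  2  3  4  5  6  7  8  9 10 11 12 13 14 15
G :  0  0  0  0  0  0  1  1  1  1  1  1  2  2  0  0
G_A(15) = 0.
Pile B, S = {1, 4, 5}:
n :  0  1  2  3  4  5  6  7  8  9 10 11 12 13 14 15 16 17 18 19 20 21 22 23
G :  0  1  0  1  2  3  2  3  0  1  0  1  2  3  2  3  0  1  0  1  2  3  2  3
G_B(23) = 3.
Pile C, S = {3, 6, 7, 8}:
n :  0  1  2  3  4  5  6  7  8  9 10 11 12 13 14 15 16 17 18 19 20
G :  0  0  0  1  1  1  2  2  2  3  3  0  0  0  1  1  1  2  2  2  3
G_C(20) = 3.
Combined Grundy value = 0 ⊕ 3 ⊕ 3 = 0.
A winning move leaves total XOR = 0, i.e. changes one component's Grundy value g to g ⊕ X where X is the current total.
Pile A: target g' = 0⊕0 = 0, but every legal move changes the Grundy value (mex property), so 0 moves.
Pile B: target g' = 3⊕0 = 3, but every legal move changes the Grundy value (mex property), so 0 moves.
Pile C: target g' = 3⊕0 = 3, but every legal move changes the Grundy value (mex property), so 0 moves.

0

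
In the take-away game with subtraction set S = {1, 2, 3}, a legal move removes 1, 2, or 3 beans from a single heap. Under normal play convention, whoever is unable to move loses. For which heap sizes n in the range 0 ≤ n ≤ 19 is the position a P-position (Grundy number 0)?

G(0) = 0
G(1) = mex{0} = 1
G(2) = mex{1,0} = 2
G(3) = mex{2,1,0} = 3
G(4) = mex{3,2,1} = 0
G(5) = mex{0,3,2} = 1
G(6) = mex{1,0,3} = 2
G(7) = mex{2,1,0} = 3
G(8) = mex{3,2,1} = 0
G(9) = mex{0,3,2} = 1
G(10) = mex{1,0,3} = 2
G(11) = mex{2,1,0} = 3
G(12) = mex{3,2,1} = 0
G(13) = mex{0,3,2} = 1
G(14) = mex{1,0,3} = 2
G(15) = mex{2,1,0} = 3
G(16) = mex{3,2,1} = 0
G(17) = mex{0,3,2} = 1
G(18) = mex{1,0,3} = 2
G(19) = mex{2,1,0} = 3
P-positions are exactly the n with G(n) = 0.

0, 4, 8, 12, 16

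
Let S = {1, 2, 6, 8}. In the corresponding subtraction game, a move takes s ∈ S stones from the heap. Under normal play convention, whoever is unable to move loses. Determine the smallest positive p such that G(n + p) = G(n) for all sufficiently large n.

7

n :  0  1  2  3  4  5  6  7  8  9 10 11 12 13 14 15 16
G :  0  1  2  0  1  2  3  0  1  2  0  1  2  3  0  1  2
G(n+7) = G(n) holds for n = 0,…,7 (a full window of length max(S) = 8), so the sequence is purely periodic with period 7.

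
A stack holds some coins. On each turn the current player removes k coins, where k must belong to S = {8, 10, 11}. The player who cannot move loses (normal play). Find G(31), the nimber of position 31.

n :  0  1  2  3  4  5  6  7  8  9 10 11 12 13 14 15 16 17 18 19 20 21 22 23 24 25 26 27 28 29 30 31
G :  0  0  0  0  0  0  0  0  1  1  1  1  1  1  1  1  2  2  2  0  0  0  0  0  0  0  0  1  1  1  1  1

1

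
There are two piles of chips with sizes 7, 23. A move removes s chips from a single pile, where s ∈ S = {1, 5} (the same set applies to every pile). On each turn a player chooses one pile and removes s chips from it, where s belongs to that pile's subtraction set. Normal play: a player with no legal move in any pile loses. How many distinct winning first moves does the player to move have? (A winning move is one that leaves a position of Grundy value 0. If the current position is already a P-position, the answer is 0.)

All piles use S = {1, 5}:
G(0) = 0
G(1) = mex{0} = 1
G(2) = mex{1} = 0
G(3) = mex{0} = 1
G(4) = mex{1} = 0
G(5) = mex{0,0} = 1
G(6) = mex{1,1} = 0
G(7) = mex{0,0} = 1
G(8) = mex{1,1} = 0
G(9) = mex{0,0} = 1
G(10) = mex{1,1} = 0
G(11) = mex{0,0} = 1
G(12) = mex{1,1} = 0
G(13) = mex{0,0} = 1
G(14) = mex{1,1} = 0
G(15) = mex{0,0} = 1
G(16) = mex{1,1} = 0
G(17) = mex{0,0} = 1
G(18) = mex{1,1} = 0
G(19) = mex{0,0} = 1
G(20) = mex{1,1} = 0
G(21) = mex{0,0} = 1
G(22) = mex{1,1} = 0
G(23) = mex{0,0} = 1
Pile A: G(7) = 1.
Pile B: G(23) = 1.
Combined Grundy value = 1 ⊕ 1 = 0.
A winning move leaves total XOR = 0, i.e. changes one component's Grundy value g to g ⊕ X where X is the current total.
Pile A: target g' = 1⊕0 = 1, but every legal move changes the Grundy value (mex property), so 0 moves.
Pile B: target g' = 1⊕0 = 1, but every legal move changes the Grundy value (mex property), so 0 moves.

0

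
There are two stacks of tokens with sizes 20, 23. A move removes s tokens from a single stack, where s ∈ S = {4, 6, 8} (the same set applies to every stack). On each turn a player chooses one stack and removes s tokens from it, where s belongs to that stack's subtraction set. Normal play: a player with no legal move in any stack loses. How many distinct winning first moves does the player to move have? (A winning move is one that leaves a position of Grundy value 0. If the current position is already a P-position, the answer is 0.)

All stacks use S = {4, 6, 8}:
G(0) = 0
G(1) = mex{} = 0
G(2) = mex{} = 0
G(3) = mex{} = 0
G(4) = mex{0} = 1
G(5) = mex{0} = 1
G(6) = mex{0,0} = 1
G(7) = mex{0,0} = 1
G(8) = mex{1,0,0} = 2
G(9) = mex{1,0,0} = 2
G(10) = mex{1,1,0} = 2
G(11) = mex{1,1,0} = 2
G(12) = mex{2,1,1} = 0
G(13) = mex{2,1,1} = 0
G(14) = mex{2,2,1} = 0
G(15) = mex{2,2,1} = 0
G(16) = mex{0,2,2} = 1
G(17) = mex{0,2,2} = 1
G(18) = mex{0,0,2} = 1
G(19) = mex{0,0,2} = 1
G(20) = mex{1,0,0} = 2
G(21) = mex{1,0,0} = 2
G(22) = mex{1,1,0} = 2
G(23) = mex{1,1,0} = 2
Stack A: G(20) = 2.
Stack B: G(23) = 2.
Combined Grundy value = 2 ⊕ 2 = 0.
A winning move leaves total XOR = 0, i.e. changes one component's Grundy value g to g ⊕ X where X is the current total.
Stack A: target g' = 2⊕0 = 2, but every legal move changes the Grundy value (mex property), so 0 moves.
Stack B: target g' = 2⊕0 = 2, but every legal move changes the Grundy value (mex property), so 0 moves.

0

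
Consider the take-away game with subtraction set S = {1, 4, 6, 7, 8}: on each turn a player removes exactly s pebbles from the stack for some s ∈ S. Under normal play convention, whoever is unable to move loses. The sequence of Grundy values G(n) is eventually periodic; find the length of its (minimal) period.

n :  0  1  2  3  4  5  6  7  8  9 10 11 12 13 14 15 16 17 18 19 20 21 22 23 24 25 26 27 28 29
G :  0  1  0  1  2  0  1  2  3  2  3  4  5  3  0  1  0  1  2  0  1  2  3  2  3  4  5  3  0  1
G(n+14) = G(n) holds for n = 0,…,7 (a full window of length max(S) = 8), so the sequence is purely periodic with period 14.

14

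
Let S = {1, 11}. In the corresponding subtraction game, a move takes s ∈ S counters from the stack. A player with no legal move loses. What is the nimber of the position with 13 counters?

1

G(0) = 0
G(1) = mex{0} = 1
G(2) = mex{1} = 0
G(3) = mex{0} = 1
G(4) = mex{1} = 0
G(5) = mex{0} = 1
G(6) = mex{1} = 0
G(7) = mex{0} = 1
G(8) = mex{1} = 0
G(9) = mex{0} = 1
G(10) = mex{1} = 0
G(11) = mex{0,0} = 1
G(12) = mex{1,1} = 0
G(13) = mex{0,0} = 1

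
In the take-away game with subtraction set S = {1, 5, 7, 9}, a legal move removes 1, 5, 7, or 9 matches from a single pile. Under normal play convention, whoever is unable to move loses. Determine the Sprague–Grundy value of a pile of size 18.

0

G(0) = 0
G(1) = mex{0} = 1
G(2) = mex{1} = 0
G(3) = mex{0} = 1
G(4) = mex{1} = 0
G(5) = mex{0,0} = 1
G(6) = mex{1,1} = 0
G(7) = mex{0,0,0} = 1
G(8) = mex{1,1,1} = 0
G(9) = mex{0,0,0,0} = 1
G(10) = mex{1,1,1,1} = 0
G(11) = mex{0,0,0,0} = 1
G(12) = mex{1,1,1,1} = 0
G(13) = mex{0,0,0,0} = 1
G(14) = mex{1,1,1,1} = 0
G(15) = mex{0,0,0,0} = 1
G(16) = mex{1,1,1,1} = 0
G(17) = mex{0,0,0,0} = 1
G(18) = mex{1,1,1,1} = 0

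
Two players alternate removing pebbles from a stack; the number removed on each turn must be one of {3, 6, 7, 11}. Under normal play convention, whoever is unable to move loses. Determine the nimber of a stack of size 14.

G(0) = 0
G(1) = mex{} = 0
G(2) = mex{} = 0
G(3) = mex{0} = 1
G(4) = mex{0} = 1
G(5) = mex{0} = 1
G(6) = mex{1,0} = 2
G(7) = mex{1,0,0} = 2
G(8) = mex{1,0,0} = 2
G(9) = mex{2,1,0} = 3
G(10) = mex{2,1,1} = 0
G(11) = mex{2,1,1,0} = 3
G(12) = mex{3,2,1,0} = 4
G(13) = mex{0,2,2,0} = 1
G(14) = mex{3,2,2,1} = 0

0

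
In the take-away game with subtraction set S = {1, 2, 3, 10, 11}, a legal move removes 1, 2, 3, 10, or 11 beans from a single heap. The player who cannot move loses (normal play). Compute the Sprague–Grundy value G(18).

n :  0  1  2  3  4  5  6  7  8  9 10 11 12 13 14 15 16 17 18
G :  0  1  2  3  0  1  2  3  0  1  2  3  0  1  2  3  0  1  2

2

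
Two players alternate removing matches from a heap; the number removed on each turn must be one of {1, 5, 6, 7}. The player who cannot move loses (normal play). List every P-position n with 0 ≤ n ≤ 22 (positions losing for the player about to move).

0, 2, 4, 12, 14, 16

n :  0  1  2  3  4  5  6  7  8  9 10 11 12 13 14 15 16 17 18 19 20 21 22
G :  0  1  0  1  0  1  2  3  2  3  2  3  0  1  0  1  0  1  2  3  2  3  2
P-positions are exactly the n with G(n) = 0.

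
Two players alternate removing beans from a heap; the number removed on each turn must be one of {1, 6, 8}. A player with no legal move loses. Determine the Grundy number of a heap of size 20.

2

G(0) = 0
G(1) = mex{0} = 1
G(2) = mex{1} = 0
G(3) = mex{0} = 1
G(4) = mex{1} = 0
G(5) = mex{0} = 1
G(6) = mex{1,0} = 2
G(7) = mex{2,1} = 0
G(8) = mex{0,0,0} = 1
G(9) = mex{1,1,1} = 0
G(10) = mex{0,0,0} = 1
G(11) = mex{1,1,1} = 0
G(12) = mex{0,2,0} = 1
G(13) = mex{1,0,1} = 2
G(14) = mex{2,1,2} = 0
G(15) = mex{0,0,0} = 1
G(16) = mex{1,1,1} = 0
G(17) = mex{0,0,0} = 1
G(18) = mex{1,1,1} = 0
G(19) = mex{0,2,0} = 1
G(20) = mex{1,0,1} = 2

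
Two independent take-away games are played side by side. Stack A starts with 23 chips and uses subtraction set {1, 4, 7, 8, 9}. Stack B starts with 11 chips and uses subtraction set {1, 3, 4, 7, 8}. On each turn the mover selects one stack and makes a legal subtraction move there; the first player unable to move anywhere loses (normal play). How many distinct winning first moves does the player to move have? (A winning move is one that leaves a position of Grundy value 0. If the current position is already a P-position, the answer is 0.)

Stack A, S = {1, 4, 7, 8, 9}:
n :  0  1  2  3  4  5  6  7  8  9 10 11 12 13 14 15 16 17 18 19 20 21 22 23
G :  0  1  0  1  2  0  1  2  3  2  3  4  5  3  4  0  1  0  1  2  0  1  2  3
G_A(23) = 3.
Stack B, S = {1, 3, 4, 7, 8}:
G(0) = 0
G(1) = mex{0} = 1
G(2) = mex{1} = 0
G(3) = mex{0,0} = 1
G(4) = mex{1,1,0} = 2
G(5) = mex{2,0,1} = 3
G(6) = mex{3,1,0} = 2
G(7) = mex{2,2,1,0} = 3
G(8) = mex{3,3,2,1,0} = 4
G(9) = mex{4,2,3,0,1} = 5
G(10) = mex{5,3,2,1,0} = 4
G(11) = mex{4,4,3,2,1} = 0
G_B(11) = 0.
Combined Grundy value = 3 ⊕ 0 = 3.
A winning move leaves total XOR = 0, i.e. changes one component's Grundy value g to g ⊕ X where X is the current total.
Stack A: need g' = 3⊕3 = 0. Options: 23−1→G=2, 23−4→G=2, 23−7→G=1, 23−8→G=0, 23−9→G=4. Hits: 1.
Stack B: need g' = 0⊕3 = 3. Options: 11−1→G=4, 11−3→G=4, 11−4→G=3, 11−7→G=2, 11−8→G=1. Hits: 1.

2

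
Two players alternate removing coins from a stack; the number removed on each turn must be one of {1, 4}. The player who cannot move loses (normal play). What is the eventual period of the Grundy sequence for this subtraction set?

n :  0  1  2  3  4  5  6  7  8  9 10 11 12 13 14
G :  0  1  0  1  2  0  1  0  1  2  0  1  0  1  2
G(n+5) = G(n) holds for n = 0,…,3 (a full window of length max(S) = 4), so the sequence is purely periodic with period 5.

5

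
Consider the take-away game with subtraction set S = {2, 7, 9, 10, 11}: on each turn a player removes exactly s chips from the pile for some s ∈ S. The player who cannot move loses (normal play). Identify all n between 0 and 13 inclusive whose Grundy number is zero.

G(0) = 0
G(1) = mex{} = 0
G(2) = mex{0} = 1
G(3) = mex{0} = 1
G(4) = mex{1} = 0
G(5) = mex{1} = 0
G(6) = mex{0} = 1
G(7) = mex{0,0} = 1
G(8) = mex{1,0} = 2
G(9) = mex{1,1,0} = 2
G(10) = mex{2,1,0,0} = 3
G(11) = mex{2,0,1,0,0} = 3
G(12) = mex{3,0,1,1,0} = 2
G(13) = mex{3,1,0,1,1} = 2
P-positions are exactly the n with G(n) = 0.

0, 1, 4, 5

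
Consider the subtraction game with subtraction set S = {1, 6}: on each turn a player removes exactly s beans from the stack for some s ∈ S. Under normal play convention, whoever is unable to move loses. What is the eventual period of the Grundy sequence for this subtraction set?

7

G(0) = 0
G(1) = mex{0} = 1
G(2) = mex{1} = 0
G(3) = mex{0} = 1
G(4) = mex{1} = 0
G(5) = mex{0} = 1
G(6) = mex{1,0} = 2
G(7) = mex{2,1} = 0
G(8) = mex{0,0} = 1
G(9) = mex{1,1} = 0
G(10) = mex{0,0} = 1
G(11) = mex{1,1} = 0
G(12) = mex{0,2} = 1
G(13) = mex{1,0} = 2
G(14) = mex{2,1} = 0
G(15) = mex{0,0} = 1
G(n+7) = G(n) holds for n = 0,…,5 (a full window of length max(S) = 6), so the sequence is purely periodic with period 7.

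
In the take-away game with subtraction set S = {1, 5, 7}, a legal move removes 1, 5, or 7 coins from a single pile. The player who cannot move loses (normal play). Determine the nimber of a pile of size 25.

G(0) = 0
G(1) = mex{0} = 1
G(2) = mex{1} = 0
G(3) = mex{0} = 1
G(4) = mex{1} = 0
G(5) = mex{0,0} = 1
G(6) = mex{1,1} = 0
G(7) = mex{0,0,0} = 1
G(8) = mex{1,1,1} = 0
G(9) = mex{0,0,0} = 1
G(10) = mex{1,1,1} = 0
G(11) = mex{0,0,0} = 1
G(12) = mex{1,1,1} = 0
G(13) = mex{0,0,0} = 1
G(14) = mex{1,1,1} = 0
G(15) = mex{0,0,0} = 1
G(16) = mex{1,1,1} = 0
G(17) = mex{0,0,0} = 1
G(18) = mex{1,1,1} = 0
G(19) = mex{0,0,0} = 1
G(20) = mex{1,1,1} = 0
G(21) = mex{0,0,0} = 1
G(22) = mex{1,1,1} = 0
G(23) = mex{0,0,0} = 1
G(24) = mex{1,1,1} = 0
G(25) = mex{0,0,0} = 1

1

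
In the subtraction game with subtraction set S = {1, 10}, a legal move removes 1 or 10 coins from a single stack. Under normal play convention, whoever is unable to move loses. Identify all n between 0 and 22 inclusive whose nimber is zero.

G(0) = 0
G(1) = mex{0} = 1
G(2) = mex{1} = 0
G(3) = mex{0} = 1
G(4) = mex{1} = 0
G(5) = mex{0} = 1
G(6) = mex{1} = 0
G(7) = mex{0} = 1
G(8) = mex{1} = 0
G(9) = mex{0} = 1
G(10) = mex{1,0} = 2
G(11) = mex{2,1} = 0
G(12) = mex{0,0} = 1
G(13) = mex{1,1} = 0
G(14) = mex{0,0} = 1
G(15) = mex{1,1} = 0
G(16) = mex{0,0} = 1
G(17) = mex{1,1} = 0
G(18) = mex{0,0} = 1
G(19) = mex{1,1} = 0
G(20) = mex{0,2} = 1
G(21) = mex{1,0} = 2
G(22) = mex{2,1} = 0
P-positions are exactly the n with G(n) = 0.

0, 2, 4, 6, 8, 11, 13, 15, 17, 19, 22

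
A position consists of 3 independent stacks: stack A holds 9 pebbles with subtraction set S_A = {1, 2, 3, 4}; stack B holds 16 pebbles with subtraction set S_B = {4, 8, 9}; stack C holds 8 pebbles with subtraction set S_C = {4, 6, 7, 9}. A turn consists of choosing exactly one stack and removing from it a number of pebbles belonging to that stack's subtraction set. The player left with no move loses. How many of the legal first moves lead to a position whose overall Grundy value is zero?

Stack A, S = {1, 2, 3, 4}:
G(0) = 0
G(1) = mex{0} = 1
G(2) = mex{1,0} = 2
G(3) = mex{2,1,0} = 3
G(4) = mex{3,2,1,0} = 4
G(5) = mex{4,3,2,1} = 0
G(6) = mex{0,4,3,2} = 1
G(7) = mex{1,0,4,3} = 2
G(8) = mex{2,1,0,4} = 3
G(9) = mex{3,2,1,0} = 4
G_A(9) = 4.
Stack B, S = {4, 8, 9}:
G(0) = 0
G(1) = mex{} = 0
G(2) = mex{} = 0
G(3) = mex{} = 0
G(4) = mex{0} = 1
G(5) = mex{0} = 1
G(6) = mex{0} = 1
G(7) = mex{0} = 1
G(8) = mex{1,0} = 2
G(9) = mex{1,0,0} = 2
G(10) = mex{1,0,0} = 2
G(11) = mex{1,0,0} = 2
G(12) = mex{2,1,0} = 3
G(13) = mex{2,1,1} = 0
G(14) = mex{2,1,1} = 0
G(15) = mex{2,1,1} = 0
G(16) = mex{3,2,1} = 0
G_B(16) = 0.
Stack C, S = {4, 6, 7, 9}:
G(0) = 0
G(1) = mex{} = 0
G(2) = mex{} = 0
G(3) = mex{} = 0
G(4) = mex{0} = 1
G(5) = mex{0} = 1
G(6) = mex{0,0} = 1
G(7) = mex{0,0,0} = 1
G(8) = mex{1,0,0} = 2
G_C(8) = 2.
Combined Grundy value = 4 ⊕ 0 ⊕ 2 = 6.
A winning move leaves total XOR = 0, i.e. changes one component's Grundy value g to g ⊕ X where X is the current total.
Stack A: need g' = 4⊕6 = 2. Options: 9−1→G=3, 9−2→G=2, 9−3→G=1, 9−4→G=0. Hits: 1.
Stack B: need g' = 0⊕6 = 6. Options: 16−4→G=3, 16−8→G=2, 16−9→G=1. Hits: 0.
Stack C: need g' = 2⊕6 = 4. Options: 8−4→G=1, 8−6→G=0, 8−7→G=0. Hits: 0.

1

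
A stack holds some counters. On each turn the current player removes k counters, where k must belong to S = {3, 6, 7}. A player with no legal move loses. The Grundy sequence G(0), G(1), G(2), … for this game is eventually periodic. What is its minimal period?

10

G(0) = 0
G(1) = mex{} = 0
G(2) = mex{} = 0
G(3) = mex{0} = 1
G(4) = mex{0} = 1
G(5) = mex{0} = 1
G(6) = mex{1,0} = 2
G(7) = mex{1,0,0} = 2
G(8) = mex{1,0,0} = 2
G(9) = mex{2,1,0} = 3
G(10) = mex{2,1,1} = 0
G(11) = mex{2,1,1} = 0
G(12) = mex{3,2,1} = 0
G(13) = mex{0,2,2} = 1
G(14) = mex{0,2,2} = 1
G(15) = mex{0,3,2} = 1
G(16) = mex{1,0,3} = 2
G(17) = mex{1,0,0} = 2
G(18) = mex{1,0,0} = 2
G(19) = mex{2,1,0} = 3
G(20) = mex{2,1,1} = 0
G(21) = mex{2,1,1} = 0
G(n+10) = G(n) holds for n = 0,…,6 (a full window of length max(S) = 7), so the sequence is purely periodic with period 10.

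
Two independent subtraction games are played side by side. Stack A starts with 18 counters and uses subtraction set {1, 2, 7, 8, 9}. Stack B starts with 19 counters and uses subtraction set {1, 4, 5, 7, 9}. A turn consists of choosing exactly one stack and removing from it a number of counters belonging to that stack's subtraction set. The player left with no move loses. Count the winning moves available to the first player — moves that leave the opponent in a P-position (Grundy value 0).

Stack A, S = {1, 2, 7, 8, 9}:
G(0) = 0
G(1) = mex{0} = 1
G(2) = mex{1,0} = 2
G(3) = mex{2,1} = 0
G(4) = mex{0,2} = 1
G(5) = mex{1,0} = 2
G(6) = mex{2,1} = 0
G(7) = mex{0,2,0} = 1
G(8) = mex{1,0,1,0} = 2
G(9) = mex{2,1,2,1,0} = 3
G(10) = mex{3,2,0,2,1} = 4
G(11) = mex{4,3,1,0,2} = 5
G(12) = mex{5,4,2,1,0} = 3
G(13) = mex{3,5,0,2,1} = 4
G(14) = mex{4,3,1,0,2} = 5
G(15) = mex{5,4,2,1,0} = 3
G(16) = mex{3,5,3,2,1} = 0
G(17) = mex{0,3,4,3,2} = 1
G(18) = mex{1,0,5,4,3} = 2
G_A(18) = 2.
Stack B, S = {1, 4, 5, 7, 9}:
G(0) = 0
G(1) = mex{0} = 1
G(2) = mex{1} = 0
G(3) = mex{0} = 1
G(4) = mex{1,0} = 2
G(5) = mex{2,1,0} = 3
G(6) = mex{3,0,1} = 2
G(7) = mex{2,1,0,0} = 3
G(8) = mex{3,2,1,1} = 0
G(9) = mex{0,3,2,0,0} = 1
G(10) = mex{1,2,3,1,1} = 0
G(11) = mex{0,3,2,2,0} = 1
G(12) = mex{1,0,3,3,1} = 2
G(13) = mex{2,1,0,2,2} = 3
G(14) = mex{3,0,1,3,3} = 2
G(15) = mex{2,1,0,0,2} = 3
G(16) = mex{3,2,1,1,3} = 0
G(17) = mex{0,3,2,0,0} = 1
G(18) = mex{1,2,3,1,1} = 0
G(19) = mex{0,3,2,2,0} = 1
G_B(19) = 1.
Combined Grundy value = 2 ⊕ 1 = 3.
A winning move leaves total XOR = 0, i.e. changes one component's Grundy value g to g ⊕ X where X is the current total.
Stack A: need g' = 2⊕3 = 1. Options: 18−1→G=1, 18−2→G=0, 18−7→G=5, 18−8→G=4, 18−9→G=3. Hits: 1.
Stack B: need g' = 1⊕3 = 2. Options: 19−1→G=0, 19−4→G=3, 19−5→G=2, 19−7→G=2, 19−9→G=0. Hits: 2.

3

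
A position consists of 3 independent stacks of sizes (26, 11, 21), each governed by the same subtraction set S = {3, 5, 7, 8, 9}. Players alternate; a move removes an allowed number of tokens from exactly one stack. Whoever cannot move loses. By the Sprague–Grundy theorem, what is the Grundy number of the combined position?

All stacks use S = {3, 5, 7, 8, 9}:
G(0) = 0
G(1) = mex{} = 0
G(2) = mex{} = 0
G(3) = mex{0} = 1
G(4) = mex{0} = 1
G(5) = mex{0,0} = 1
G(6) = mex{1,0} = 2
G(7) = mex{1,0,0} = 2
G(8) = mex{1,1,0,0} = 2
G(9) = mex{2,1,0,0,0} = 3
G(10) = mex{2,1,1,0,0} = 3
G(11) = mex{2,2,1,1,0} = 3
G(12) = mex{3,2,1,1,1} = 0
G(13) = mex{3,2,2,1,1} = 0
G(14) = mex{3,3,2,2,1} = 0
G(15) = mex{0,3,2,2,2} = 1
G(16) = mex{0,3,3,2,2} = 1
G(17) = mex{0,0,3,3,2} = 1
G(18) = mex{1,0,3,3,3} = 2
G(19) = mex{1,0,0,3,3} = 2
G(20) = mex{1,1,0,0,3} = 2
G(21) = mex{2,1,0,0,0} = 3
G(22) = mex{2,1,1,0,0} = 3
G(23) = mex{2,2,1,1,0} = 3
G(24) = mex{3,2,1,1,1} = 0
G(25) = mex{3,2,2,1,1} = 0
G(26) = mex{3,3,2,2,1} = 0
Stack A: G(26) = 0.
Stack B: G(11) = 3.
Stack C: G(21) = 3.
Combined Grundy value = 0 ⊕ 3 ⊕ 3 = 0.

0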